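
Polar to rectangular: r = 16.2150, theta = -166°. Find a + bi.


a = 16.2150*cos(-166°) = 16.2150*(-0.970296) = -15.7333
b = 16.2150*sin(-166°) = 16.2150*(-0.241922) = -3.9228

-15.7333 - 3.9228i


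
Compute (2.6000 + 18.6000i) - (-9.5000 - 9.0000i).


Real: 2.6 + 9.5 = 12.1
Imag: 18.6 + 9 = 27.6

12.1000 + 27.6000i


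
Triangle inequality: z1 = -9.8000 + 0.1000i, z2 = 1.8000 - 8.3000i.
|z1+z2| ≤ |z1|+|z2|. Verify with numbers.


|z1| = sqrt((-9.8)^2 + 0.1^2) = sqrt(96.05) = 9.8005
|z2| = sqrt(1.8^2 + (-8.3)^2) = sqrt(72.13) = 8.4929
z1+z2 = -8.0000 - 8.2000i
|z1+z2| = sqrt(131.24) = 11.4560
|z1|+|z2| = 9.8005 + 8.4929 = 18.2934

|z1+z2| = 11.4560 ≤ |z1|+|z2| = 18.2934 (verified)


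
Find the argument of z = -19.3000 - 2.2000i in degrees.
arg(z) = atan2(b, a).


Re = -19.3, Im = -2.2
arg = atan2(-2.2, -19.3) = -173.4969 degrees

arg(z) = -173.4969 degrees


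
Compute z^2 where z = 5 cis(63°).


r^2 = 5^2 = 25
n*theta = 2*63° = 126° = 126° (mod 360)
a = 25*cos(126°) = -14.6946
b = 25*sin(126°) = 20.2254

25 cis(126°) = -14.6946 + 20.2254i


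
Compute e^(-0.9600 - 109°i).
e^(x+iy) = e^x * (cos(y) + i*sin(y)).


e^-0.9600 = 0.3829
cos(-109°) = -0.3256
sin(-109°) = -0.9455
Real = 0.3829*(-0.3256) = -0.1247
Imag = 0.3829*(-0.9455) = -0.3620

-0.1247 - 0.3620i


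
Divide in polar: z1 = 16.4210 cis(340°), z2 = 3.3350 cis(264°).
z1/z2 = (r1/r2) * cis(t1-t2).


r = 16.4210 / 3.3350 = 4.9238
theta = 340° - 264° = 76° = 76° (mod 360)

4.9238 cis(76°)


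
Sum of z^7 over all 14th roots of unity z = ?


The roots are w_k = w^k with w = e^(2*pi*i/14), and (w^k)^7 = (w^7)^k.
So S = 1 + u + u^2 + ... + u^(13) with u = w^7.
7 = 0*14 + 7, so 7 is not a multiple of 14: u = w^7 ≠ 1 (w is a primitive 14th root), while u^14 = (w^14)^7 = 1.
Geometric series: S = (1 - u^14)/(1 - u) = (1 - 1)/(1 - u) = 0

S = 0


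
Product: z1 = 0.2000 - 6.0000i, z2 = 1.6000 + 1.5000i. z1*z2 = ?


Real = 0.2*1.6 - (-6)*1.5 = 0.32 - (-9) = 9.32
Imag = 0.2*1.5 + 1.6*(-6) = 0.3 - (9.6) = -9.3

9.3200 - 9.3000i


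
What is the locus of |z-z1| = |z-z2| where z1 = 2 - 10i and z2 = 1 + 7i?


Equal distances means the locus is the perpendicular bisector of z1 and z2.
Midpoint = ((2+1)/2, (-10+7)/2) = (1.5000, -1.5000)

Perpendicular bisector through (1.5000, -1.5000)


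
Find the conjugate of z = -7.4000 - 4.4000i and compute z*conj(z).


z_bar = -7.4000 + 4.4000i
z*z_bar = (-7.4)^2 + (-4.4)^2 = 54.76 + 19.36 = 74.12

z_bar = -7.4000 + 4.4000i, z*z_bar = 74.12


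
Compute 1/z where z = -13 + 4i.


|z|^2 = 169+16 = 185
1/z = (-13 - 4i)/185

1/z = -0.0703 - 0.0216i


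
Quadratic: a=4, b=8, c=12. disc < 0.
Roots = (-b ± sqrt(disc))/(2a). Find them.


disc = 8^2 - 4*4*12 = 64 - 192 = -128
sqrt(|disc|) = sqrt(128) = 11.3137
Real part = -8/(2*4) = -1.0000
Imag part = 11.3137/(2*4) = 1.4142

-1.0000 ± 1.4142i


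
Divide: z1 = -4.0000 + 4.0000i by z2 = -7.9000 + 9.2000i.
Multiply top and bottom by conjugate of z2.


Conjugate of z2 = -7.9000 - 9.2000i
Numerator: (-4.0000 + 4.0000i)(-7.9000 - 9.2000i) = 68.4000 + 5.2000i
Denominator: (-7.9)^2 + 9.2^2 = 147.05
Result = (68.4000 + 5.2000i)/147.05

0.4651 + 0.0354i


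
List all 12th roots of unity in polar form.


The 12th roots of unity are cis(360k/12°) for k=0..11
Angle step = 360/12 = 30°
Primitive root: cis(30°)
Primitive root = 0.8660 + 0.5000i

12 roots at angles: 0°, 30°, 60°, 90°, 120°, 150°, 180°, 210°, 240°, 270°, 300°, 330°


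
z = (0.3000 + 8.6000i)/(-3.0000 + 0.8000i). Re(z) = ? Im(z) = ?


Multiply by conjugate: (0.3000 + 8.6000i)(-3.0000 - 0.8000i) / ((-3)^2 + 0.8^2)
Numerator real = 0.3*(-3) + 8.6*0.8 = 5.98
Numerator imag = 8.6*(-3) - 0.3*0.8 = -26.04
Denominator = 9.64
Re(z) = 5.98/9.64 = 0.6203
Im(z) = -26.04/9.64 = -2.7012

Re(z) = 0.6203, Im(z) = -2.7012


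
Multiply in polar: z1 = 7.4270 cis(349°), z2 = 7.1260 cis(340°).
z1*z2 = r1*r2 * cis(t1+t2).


r = 7.4270 * 7.1260 = 52.9248
theta = 349° + 340° = 689° = 329° (mod 360)

52.9248 cis(329°)


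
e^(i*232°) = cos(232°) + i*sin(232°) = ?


cos(232°) = -0.6157
sin(232°) = -0.7880

e^(i*232°) = -0.6157 - 0.7880i


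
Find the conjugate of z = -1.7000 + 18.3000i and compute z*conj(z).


z_bar = -1.7000 - 18.3000i
z*z_bar = (-1.7)^2 + 18.3^2 = 2.89 + 334.89 = 337.78

z_bar = -1.7000 - 18.3000i, z*z_bar = 337.78


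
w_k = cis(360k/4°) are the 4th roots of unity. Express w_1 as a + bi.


Angle = 360*1/4 = 90°
a = cos(90°) = 0
b = sin(90°) = 1.0000

0 + 1.0000i


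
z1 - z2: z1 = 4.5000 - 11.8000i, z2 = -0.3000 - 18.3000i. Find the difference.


Real: 4.5 + 0.3 = 4.8
Imag: -11.8 + 18.3 = 6.5

4.8000 + 6.5000i


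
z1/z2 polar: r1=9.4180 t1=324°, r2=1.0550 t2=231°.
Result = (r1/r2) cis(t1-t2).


r = 9.4180 / 1.0550 = 8.9270
theta = 324° - 231° = 93° = 93° (mod 360)

8.9270 cis(93°)


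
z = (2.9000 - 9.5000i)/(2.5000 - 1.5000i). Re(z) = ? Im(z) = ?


Multiply by conjugate: (2.9000 - 9.5000i)(2.5000 + 1.5000i) / (2.5^2 + (-1.5)^2)
Numerator real = 2.9*2.5 - (9.5)*(-1.5) = 21.5
Numerator imag = -9.5*2.5 - 2.9*(-1.5) = -19.4
Denominator = 8.5
Re(z) = 21.5/8.5 = 2.5294
Im(z) = -19.4/8.5 = -2.2824

Re(z) = 2.5294, Im(z) = -2.2824


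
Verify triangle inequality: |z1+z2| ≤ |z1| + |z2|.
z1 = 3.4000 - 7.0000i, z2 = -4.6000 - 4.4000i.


|z1| = sqrt(3.4^2 + (-7)^2) = sqrt(60.56) = 7.7820
|z2| = sqrt((-4.6)^2 + (-4.4)^2) = sqrt(40.52) = 6.3655
z1+z2 = -1.2000 - 11.4000i
|z1+z2| = sqrt(131.4) = 11.4630
|z1|+|z2| = 7.7820 + 6.3655 = 14.1475

|z1+z2| = 11.4630 ≤ |z1|+|z2| = 14.1475 (verified)


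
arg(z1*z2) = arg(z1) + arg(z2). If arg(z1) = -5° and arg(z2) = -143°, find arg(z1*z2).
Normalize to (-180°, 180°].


arg(z1*z2) = -5° - 143° = -148°
Normalized to (-180°, 180°]: -148°

-148°


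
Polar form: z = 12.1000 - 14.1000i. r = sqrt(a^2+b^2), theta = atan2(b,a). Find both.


r = sqrt(146.41+198.81) = sqrt(345.22) = 18.5801
theta = atan2(-14.1, 12.1) = -49.3653 degrees

r = 18.5801, theta = -49.3653 degrees


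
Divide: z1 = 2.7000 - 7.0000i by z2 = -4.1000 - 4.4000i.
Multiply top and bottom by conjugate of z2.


Conjugate of z2 = -4.1000 + 4.4000i
Numerator: (2.7000 - 7.0000i)(-4.1000 + 4.4000i) = 19.7300 + 40.5800i
Denominator: (-4.1)^2 + (-4.4)^2 = 36.17
Result = (19.7300 + 40.5800i)/36.17

0.5455 + 1.1219i


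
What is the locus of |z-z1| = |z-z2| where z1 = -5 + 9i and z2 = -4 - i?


Equal distances means the locus is the perpendicular bisector of z1 and z2.
Midpoint = ((-5+(-4))/2, (9+(-1))/2) = (-4.5000, 4.0000)

Perpendicular bisector through (-4.5000, 4.0000)


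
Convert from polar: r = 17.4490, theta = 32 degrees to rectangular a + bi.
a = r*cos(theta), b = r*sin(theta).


a = 17.4490*cos(32°) = 17.4490*0.84805 = 14.7976
b = 17.4490*sin(32°) = 17.4490*0.52992 = 9.2466

14.7976 + 9.2466i


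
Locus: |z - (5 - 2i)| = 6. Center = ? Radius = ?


|z - z0| = r is a circle with center z0 and radius r.
Center = (5, -2), radius = 6

Circle with center (5, -2) and radius 6


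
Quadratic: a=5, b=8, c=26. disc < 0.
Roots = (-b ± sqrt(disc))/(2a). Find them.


disc = 8^2 - 4*5*26 = 64 - 520 = -456
sqrt(|disc|) = sqrt(456) = 21.3542
Real part = -8/(2*5) = -0.8000
Imag part = 21.3542/(2*5) = 2.1354

-0.8000 ± 2.1354i


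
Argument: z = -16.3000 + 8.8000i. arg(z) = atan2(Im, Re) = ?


Re = -16.3, Im = 8.8
arg = atan2(8.8, -16.3) = 151.6364 degrees

arg(z) = 151.6364 degrees


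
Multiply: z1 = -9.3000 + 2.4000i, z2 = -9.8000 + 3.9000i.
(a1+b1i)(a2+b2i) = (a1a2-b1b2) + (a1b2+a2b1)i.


Real = -9.3*(-9.8) - 2.4*3.9 = 91.14 - 9.36 = 81.78
Imag = -9.3*3.9 - (9.8)*2.4 = -36.27 - (23.52) = -59.79

81.7800 - 59.7900i


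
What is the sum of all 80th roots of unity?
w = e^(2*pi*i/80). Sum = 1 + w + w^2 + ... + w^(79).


The sum of all 80th roots of unity is 0.
Geometric series: (1 - w^80)/(1 - w) = (1-1)/(1-w) = 0 since w^80 = 1, w ≠ 1.
Alternatively: coefficient of z^79 in z^80 - 1 is 0.

0


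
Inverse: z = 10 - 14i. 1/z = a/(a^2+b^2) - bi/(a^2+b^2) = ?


|z|^2 = 100+196 = 296
1/z = (10 + 14i)/296

1/z = 0.0338 + 0.0473i


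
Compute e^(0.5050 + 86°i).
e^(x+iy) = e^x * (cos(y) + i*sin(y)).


e^0.5050 = 1.65699
cos(86°) = 0.06976
sin(86°) = 0.99756
Real = 1.65699*0.06976 = 0.1156
Imag = 1.65699*0.99756 = 1.6529

0.1156 + 1.6529i


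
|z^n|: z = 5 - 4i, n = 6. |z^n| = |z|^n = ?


|z| = sqrt(25+16) = sqrt(41) = 6.4031
|z^6| = |z|^6 = (sqrt(41))^6 = 41^3 = 68921

|z^6| = 68921


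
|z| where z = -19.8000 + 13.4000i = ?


|z| = sqrt((-19.8)^2 + 13.4^2) = sqrt(392.04 + 179.56) = sqrt(571.6) = 23.9082

|z| = 23.9082


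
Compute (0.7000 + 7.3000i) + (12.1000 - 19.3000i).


Real: 0.7 + 12.1 = 12.8
Imag: 7.3 - 19.3 = -12

12.8000 - 12.0000i


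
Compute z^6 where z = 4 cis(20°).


r^6 = 4^6 = 4096
n*theta = 6*20° = 120° = 120° (mod 360)
a = 4096*cos(120°) = -2048.0000
b = 4096*sin(120°) = 3547.2401

4096 cis(120°) = -2048.0000 + 3547.2401i


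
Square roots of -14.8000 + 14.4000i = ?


|z| = sqrt(219.04+207.36) = 20.6495
sqrt((|z|+a)/2) = sqrt((20.6495+(-14.8))/2) = sqrt(2.9247) = 1.7102
sqrt((|z|-a)/2) = sqrt((20.6495-(-14.8))/2) = sqrt(17.7247) = 4.2101

±(1.7102 + 4.2101i) i.e. 1.7102 + 4.2101i and -1.7102 - 4.2101i


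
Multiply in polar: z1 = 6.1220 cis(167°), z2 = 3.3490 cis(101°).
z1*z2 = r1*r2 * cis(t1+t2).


r = 6.1220 * 3.3490 = 20.5026
theta = 167° + 101° = 268° = 268° (mod 360)

20.5026 cis(268°)


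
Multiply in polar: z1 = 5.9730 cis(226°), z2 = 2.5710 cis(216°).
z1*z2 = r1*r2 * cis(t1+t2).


r = 5.9730 * 2.5710 = 15.3566
theta = 226° + 216° = 442° = 82° (mod 360)

15.3566 cis(82°)


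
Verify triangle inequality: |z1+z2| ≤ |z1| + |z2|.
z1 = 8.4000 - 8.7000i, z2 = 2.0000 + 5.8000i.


|z1| = sqrt(8.4^2 + (-8.7)^2) = sqrt(146.25) = 12.0934
|z2| = sqrt(2^2 + 5.8^2) = sqrt(37.64) = 6.1351
z1+z2 = 10.4000 - 2.9000i
|z1+z2| = sqrt(116.57) = 10.7968
|z1|+|z2| = 12.0934 + 6.1351 = 18.2285

|z1+z2| = 10.7968 ≤ |z1|+|z2| = 18.2285 (verified)


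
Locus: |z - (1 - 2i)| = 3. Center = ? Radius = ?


|z - z0| = r is a circle with center z0 and radius r.
Center = (1, -2), radius = 3

Circle with center (1, -2) and radius 3


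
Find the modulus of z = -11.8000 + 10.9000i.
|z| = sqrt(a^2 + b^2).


|z| = sqrt((-11.8)^2 + 10.9^2) = sqrt(139.24 + 118.81) = sqrt(258.05) = 16.0639

|z| = 16.0639


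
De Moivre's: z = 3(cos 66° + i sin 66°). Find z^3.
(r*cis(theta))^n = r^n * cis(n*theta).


r^3 = 3^3 = 27
n*theta = 3*66° = 198° = 198° (mod 360)
a = 27*cos(198°) = -25.6785
b = 27*sin(198°) = -8.3435

27 cis(198°) = -25.6785 - 8.3435i


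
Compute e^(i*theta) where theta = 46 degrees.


cos(46°) = 0.6947
sin(46°) = 0.7193

e^(i*46°) = 0.6947 + 0.7193i


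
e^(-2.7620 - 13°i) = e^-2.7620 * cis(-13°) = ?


e^-2.7620 = 0.063165
cos(-13°) = 0.9744
sin(-13°) = -0.225
Real = 0.063165*0.9744 = 0.0615
Imag = 0.063165*(-0.225) = -0.0142

0.0615 - 0.0142i


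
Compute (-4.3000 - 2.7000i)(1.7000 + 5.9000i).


Real = -4.3*1.7 - (-2.7)*5.9 = -7.31 - (-15.93) = 8.62
Imag = -4.3*5.9 + 1.7*(-2.7) = -25.37 - (4.59) = -29.96

8.6200 - 29.9600i


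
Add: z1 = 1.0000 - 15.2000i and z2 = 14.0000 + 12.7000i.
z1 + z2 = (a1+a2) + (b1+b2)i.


Real: 1 + 14 = 15
Imag: -15.2 + 12.7 = -2.5

15.0000 - 2.5000i


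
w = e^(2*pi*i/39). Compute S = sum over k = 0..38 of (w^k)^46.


The roots are w_k = w^k with w = e^(2*pi*i/39), and (w^k)^46 = (w^46)^k.
So S = 1 + u + u^2 + ... + u^(38) with u = w^46.
46 = 1*39 + 7, so 46 is not a multiple of 39: u = (w^39)^1 * w^7 = w^7 ≠ 1 (w is a primitive 39th root), while u^39 = (w^39)^46 = 1.
Geometric series: S = (1 - u^39)/(1 - u) = (1 - 1)/(1 - u) = 0

S = 0


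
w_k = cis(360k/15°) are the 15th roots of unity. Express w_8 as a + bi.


Angle = 360*8/15 = 192°
a = cos(192°) = -0.9781
b = sin(192°) = -0.2079

-0.9781 - 0.2079i


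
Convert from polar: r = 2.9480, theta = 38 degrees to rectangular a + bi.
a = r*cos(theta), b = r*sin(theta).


a = 2.9480*cos(38°) = 2.9480*0.78801 = 2.3231
b = 2.9480*sin(38°) = 2.9480*0.61566 = 1.8150

2.3231 + 1.8150i


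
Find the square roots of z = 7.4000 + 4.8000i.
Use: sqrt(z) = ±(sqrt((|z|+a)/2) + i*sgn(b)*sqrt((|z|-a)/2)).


|z| = sqrt(54.76+23.04) = 8.8204
sqrt((|z|+a)/2) = sqrt((8.8204+7.4)/2) = sqrt(8.1102) = 2.8478
sqrt((|z|-a)/2) = sqrt((8.8204-7.4)/2) = sqrt(0.7102) = 0.8427

±(2.8478 + 0.8427i) i.e. 2.8478 + 0.8427i and -2.8478 - 0.8427i


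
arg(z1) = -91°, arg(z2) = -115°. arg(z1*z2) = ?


arg(z1*z2) = -91° - 115° = -206°
Normalized to (-180°, 180°]: 154°

154°


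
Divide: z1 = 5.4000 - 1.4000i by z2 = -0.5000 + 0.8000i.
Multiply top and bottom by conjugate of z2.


Conjugate of z2 = -0.5000 - 0.8000i
Numerator: (5.4000 - 1.4000i)(-0.5000 - 0.8000i) = -3.8200 - 3.6200i
Denominator: (-0.5)^2 + 0.8^2 = 0.89
Result = (-3.8200 - 3.6200i)/0.89

-4.2921 - 4.0674i


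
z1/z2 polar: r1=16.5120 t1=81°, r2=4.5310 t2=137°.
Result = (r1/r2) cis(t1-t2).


r = 16.5120 / 4.5310 = 3.6442
theta = 81° - 137° = -56° = 304° (mod 360)

3.6442 cis(304°)


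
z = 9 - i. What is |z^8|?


|z| = sqrt(81+1) = sqrt(82) = 9.0554
|z^8| = |z|^8 = (sqrt(82))^8 = 82^4 = 45212176

|z^8| = 45212176


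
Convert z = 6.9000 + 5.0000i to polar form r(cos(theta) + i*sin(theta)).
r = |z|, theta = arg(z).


r = sqrt(47.61+25) = sqrt(72.61) = 8.5212
theta = atan2(5, 6.9) = 35.9285 degrees

r = 8.5212, theta = 35.9285 degrees


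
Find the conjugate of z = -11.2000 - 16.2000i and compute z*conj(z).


z_bar = -11.2000 + 16.2000i
z*z_bar = (-11.2)^2 + (-16.2)^2 = 125.44 + 262.44 = 387.88

z_bar = -11.2000 + 16.2000i, z*z_bar = 387.88


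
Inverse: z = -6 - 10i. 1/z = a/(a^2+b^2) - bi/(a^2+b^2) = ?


|z|^2 = 36+100 = 136
1/z = (-6 + 10i)/136

1/z = -0.0441 + 0.0735i


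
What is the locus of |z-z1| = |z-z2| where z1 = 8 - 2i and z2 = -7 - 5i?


Equal distances means the locus is the perpendicular bisector of z1 and z2.
Midpoint = ((8+(-7))/2, (-2+(-5))/2) = (0.5000, -3.5000)

Perpendicular bisector through (0.5000, -3.5000)


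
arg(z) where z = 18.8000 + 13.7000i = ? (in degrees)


Re = 18.8, Im = 13.7
arg = atan2(13.7, 18.8) = 36.0817 degrees

arg(z) = 36.0817 degrees


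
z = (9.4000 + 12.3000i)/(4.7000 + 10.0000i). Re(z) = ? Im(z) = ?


Multiply by conjugate: (9.4000 + 12.3000i)(4.7000 - 10.0000i) / (4.7^2 + 10^2)
Numerator real = 9.4*4.7 + 12.3*10 = 167.18
Numerator imag = 12.3*4.7 - 9.4*10 = -36.19
Denominator = 122.09
Re(z) = 167.18/122.09 = 1.3693
Im(z) = -36.19/122.09 = -0.2964

Re(z) = 1.3693, Im(z) = -0.2964


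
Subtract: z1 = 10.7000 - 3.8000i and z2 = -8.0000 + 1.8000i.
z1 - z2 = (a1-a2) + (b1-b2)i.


Real: 10.7 + 8 = 18.7
Imag: -3.8 - 1.8 = -5.6

18.7000 - 5.6000i


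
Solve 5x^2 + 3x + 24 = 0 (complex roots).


disc = 3^2 - 4*5*24 = 9 - 480 = -471
sqrt(|disc|) = sqrt(471) = 21.7025
Real part = -3/(2*5) = -0.3000
Imag part = 21.7025/(2*5) = 2.1703

-0.3000 ± 2.1703i


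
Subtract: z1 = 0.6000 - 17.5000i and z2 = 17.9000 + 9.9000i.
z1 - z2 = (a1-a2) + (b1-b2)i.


Real: 0.6 - 17.9 = -17.3
Imag: -17.5 - 9.9 = -27.4

-17.3000 - 27.4000i


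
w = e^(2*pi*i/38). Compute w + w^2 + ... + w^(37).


With w = e^(2*pi*i/38), all 38 of the 38th roots of unity w^0 = 1, w, ..., w^(37) sum to 0: 1 + w + ... + w^(37) = (1 - w^38)/(1 - w) = 0 since w^38 = 1, w ≠ 1.
Removing the root 1: w + w^2 + ... + w^(37) = 0 - 1 = -1

Sum = -1


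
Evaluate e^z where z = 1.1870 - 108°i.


e^1.1870 = 3.2772
cos(-108°) = -0.309
sin(-108°) = -0.95106
Real = 3.2772*(-0.309) = -1.0127
Imag = 3.2772*(-0.95106) = -3.1168

-1.0127 - 3.1168i


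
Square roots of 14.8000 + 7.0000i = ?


|z| = sqrt(219.04+49) = 16.3719
sqrt((|z|+a)/2) = sqrt((16.3719+14.8)/2) = sqrt(15.5860) = 3.9479
sqrt((|z|-a)/2) = sqrt((16.3719-14.8)/2) = sqrt(0.7860) = 0.8865

±(3.9479 + 0.8865i) i.e. 3.9479 + 0.8865i and -3.9479 - 0.8865i


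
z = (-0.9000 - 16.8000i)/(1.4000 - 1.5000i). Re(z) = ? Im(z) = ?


Multiply by conjugate: (-0.9000 - 16.8000i)(1.4000 + 1.5000i) / (1.4^2 + (-1.5)^2)
Numerator real = -0.9*1.4 - (16.8)*(-1.5) = 23.94
Numerator imag = -16.8*1.4 - (-0.9)*(-1.5) = -24.87
Denominator = 4.21
Re(z) = 23.94/4.21 = 5.6865
Im(z) = -24.87/4.21 = -5.9074

Re(z) = 5.6865, Im(z) = -5.9074


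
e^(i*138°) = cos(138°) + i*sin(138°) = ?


cos(138°) = -0.7431
sin(138°) = 0.6691

e^(i*138°) = -0.7431 + 0.6691i


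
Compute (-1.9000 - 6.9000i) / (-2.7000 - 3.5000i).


Conjugate of z2 = -2.7000 + 3.5000i
Numerator: (-1.9000 - 6.9000i)(-2.7000 + 3.5000i) = 29.2800 + 11.9800i
Denominator: (-2.7)^2 + (-3.5)^2 = 19.54
Result = (29.2800 + 11.9800i)/19.54

1.4985 + 0.6131i


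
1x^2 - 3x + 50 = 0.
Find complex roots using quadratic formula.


disc = (-3)^2 - 4*1*50 = 9 - 200 = -191
sqrt(|disc|) = sqrt(191) = 13.8203
Real part = 3/(2*1) = 1.5000
Imag part = 13.8203/(2*1) = 6.9101

1.5000 ± 6.9101i


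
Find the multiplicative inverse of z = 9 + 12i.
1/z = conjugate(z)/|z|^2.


|z|^2 = 81+144 = 225
1/z = (9 - 12i)/225

1/z = 0.0400 - 0.0533i


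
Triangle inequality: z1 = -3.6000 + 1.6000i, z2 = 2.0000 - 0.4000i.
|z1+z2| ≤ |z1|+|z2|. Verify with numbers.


|z1| = sqrt((-3.6)^2 + 1.6^2) = sqrt(15.52) = 3.9395
|z2| = sqrt(2^2 + (-0.4)^2) = sqrt(4.16) = 2.0396
z1+z2 = -1.6000 + 1.2000i
|z1+z2| = sqrt(4) = 2.0000
|z1|+|z2| = 3.9395 + 2.0396 = 5.9791

|z1+z2| = 2.0000 ≤ |z1|+|z2| = 5.9791 (verified)


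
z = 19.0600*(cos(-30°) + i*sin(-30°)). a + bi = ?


a = 19.0600*cos(-30°) = 19.0600*0.866025 = 16.5064
b = 19.0600*sin(-30°) = 19.0600*(-0.5) = -9.5300

16.5064 - 9.5300i


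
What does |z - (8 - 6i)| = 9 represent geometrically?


|z - z0| = r is a circle with center z0 and radius r.
Center = (8, -6), radius = 9

Circle with center (8, -6) and radius 9


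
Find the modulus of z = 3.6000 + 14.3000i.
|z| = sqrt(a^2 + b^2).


|z| = sqrt(3.6^2 + 14.3^2) = sqrt(12.96 + 204.49) = sqrt(217.45) = 14.7462

|z| = 14.7462


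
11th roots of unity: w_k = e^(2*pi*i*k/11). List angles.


The 11th roots of unity are cis(360k/11°) for k=0..10
Angle step = 360/11 = 32.7273°
Primitive root: cis(32.7273°)
Primitive root = 0.8413 + 0.5406i

11 roots at angles: 0°, 32.7273°, 65.4545°, 98.1818°, 130.9091°, 163.6364°, 196.3636°, 229.0909°, 261.8182°, 294.5455°, 327.2727°


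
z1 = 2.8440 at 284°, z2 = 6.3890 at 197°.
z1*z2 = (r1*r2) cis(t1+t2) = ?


r = 2.8440 * 6.3890 = 18.1703
theta = 284° + 197° = 481° = 121° (mod 360)

18.1703 cis(121°)


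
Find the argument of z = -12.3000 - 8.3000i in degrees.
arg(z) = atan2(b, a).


Re = -12.3, Im = -8.3
arg = atan2(-8.3, -12.3) = -145.9887 degrees

arg(z) = -145.9887 degrees


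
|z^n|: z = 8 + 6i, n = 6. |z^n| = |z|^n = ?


|z| = sqrt(64+36) = sqrt(100) = 10
|z^6| = |z|^6 = 10^6 = 1000000

|z^6| = 1000000


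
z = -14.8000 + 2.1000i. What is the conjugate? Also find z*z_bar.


z_bar = -14.8000 - 2.1000i
z*z_bar = (-14.8)^2 + 2.1^2 = 219.04 + 4.41 = 223.45

z_bar = -14.8000 - 2.1000i, z*z_bar = 223.45


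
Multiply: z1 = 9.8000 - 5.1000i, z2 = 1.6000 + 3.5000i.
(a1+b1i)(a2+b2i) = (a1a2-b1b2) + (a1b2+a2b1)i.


Real = 9.8*1.6 - (-5.1)*3.5 = 15.68 - (-17.85) = 33.53
Imag = 9.8*3.5 + 1.6*(-5.1) = 34.3 - (8.16) = 26.14

33.5300 + 26.1400i


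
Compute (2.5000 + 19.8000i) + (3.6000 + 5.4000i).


Real: 2.5 + 3.6 = 6.1
Imag: 19.8 + 5.4 = 25.2

6.1000 + 25.2000i


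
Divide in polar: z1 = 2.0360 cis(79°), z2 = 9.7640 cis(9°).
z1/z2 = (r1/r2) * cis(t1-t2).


r = 2.0360 / 9.7640 = 0.2085
theta = 79° - 9° = 70° = 70° (mod 360)

0.2085 cis(70°)


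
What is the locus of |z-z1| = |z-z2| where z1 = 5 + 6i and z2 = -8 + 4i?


Equal distances means the locus is the perpendicular bisector of z1 and z2.
Midpoint = ((5+(-8))/2, (6+4)/2) = (-1.5000, 5.0000)

Perpendicular bisector through (-1.5000, 5.0000)


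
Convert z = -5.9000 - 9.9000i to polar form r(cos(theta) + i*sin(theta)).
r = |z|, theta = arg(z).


r = sqrt(34.81+98.01) = sqrt(132.82) = 11.5248
theta = atan2(-9.9, -5.9) = -120.7932 degrees

r = 11.5248, theta = -120.7932 degrees


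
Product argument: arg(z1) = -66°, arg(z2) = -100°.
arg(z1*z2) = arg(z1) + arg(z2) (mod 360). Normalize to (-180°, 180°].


arg(z1*z2) = -66° - 100° = -166°
Normalized to (-180°, 180°]: -166°

-166°


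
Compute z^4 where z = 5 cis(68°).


r^4 = 5^4 = 625
n*theta = 4*68° = 272° = 272° (mod 360)
a = 625*cos(272°) = 21.8122
b = 625*sin(272°) = -624.6193

625 cis(272°) = 21.8122 - 624.6193i


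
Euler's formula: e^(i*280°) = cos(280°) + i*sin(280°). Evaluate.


cos(280°) = 0.1736
sin(280°) = -0.9848

e^(i*280°) = 0.1736 - 0.9848i


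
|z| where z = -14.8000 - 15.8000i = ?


|z| = sqrt((-14.8)^2 + (-15.8)^2) = sqrt(219.04 + 249.64) = sqrt(468.68) = 21.6490

|z| = 21.6490


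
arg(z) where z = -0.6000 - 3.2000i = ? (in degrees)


Re = -0.6, Im = -3.2
arg = atan2(-3.2, -0.6) = -100.6197 degrees

arg(z) = -100.6197 degrees


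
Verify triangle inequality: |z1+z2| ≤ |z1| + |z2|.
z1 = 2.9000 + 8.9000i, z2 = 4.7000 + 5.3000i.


|z1| = sqrt(2.9^2 + 8.9^2) = sqrt(87.62) = 9.3606
|z2| = sqrt(4.7^2 + 5.3^2) = sqrt(50.18) = 7.0838
z1+z2 = 7.6000 + 14.2000i
|z1+z2| = sqrt(259.4) = 16.1059
|z1|+|z2| = 9.3606 + 7.0838 = 16.4444

|z1+z2| = 16.1059 ≤ |z1|+|z2| = 16.4444 (verified)


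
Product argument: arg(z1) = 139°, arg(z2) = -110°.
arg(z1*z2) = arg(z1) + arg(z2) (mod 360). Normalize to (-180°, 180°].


arg(z1*z2) = 139° - 110° = 29°
Normalized to (-180°, 180°]: 29°

29°


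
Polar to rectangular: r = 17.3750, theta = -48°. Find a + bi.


a = 17.3750*cos(-48°) = 17.3750*0.66913 = 11.6261
b = 17.3750*sin(-48°) = 17.3750*(-0.74314) = -12.9121

11.6261 - 12.9121i


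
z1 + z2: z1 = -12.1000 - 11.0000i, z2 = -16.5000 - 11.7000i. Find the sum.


Real: -12.1 - 16.5 = -28.6
Imag: -11 - 11.7 = -22.7

-28.6000 - 22.7000i


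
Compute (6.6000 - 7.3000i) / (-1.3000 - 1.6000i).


Conjugate of z2 = -1.3000 + 1.6000i
Numerator: (6.6000 - 7.3000i)(-1.3000 + 1.6000i) = 3.1000 + 20.0500i
Denominator: (-1.3)^2 + (-1.6)^2 = 4.25
Result = (3.1000 + 20.0500i)/4.25

0.7294 + 4.7176i


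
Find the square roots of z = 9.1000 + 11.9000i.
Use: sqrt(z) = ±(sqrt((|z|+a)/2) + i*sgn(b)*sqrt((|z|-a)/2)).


|z| = sqrt(82.81+141.61) = 14.9807
sqrt((|z|+a)/2) = sqrt((14.9807+9.1)/2) = sqrt(12.0403) = 3.4699
sqrt((|z|-a)/2) = sqrt((14.9807-9.1)/2) = sqrt(2.9403) = 1.7147

±(3.4699 + 1.7147i) i.e. 3.4699 + 1.7147i and -3.4699 - 1.7147i


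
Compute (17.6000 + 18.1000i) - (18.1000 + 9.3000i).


Real: 17.6 - 18.1 = -0.5
Imag: 18.1 - 9.3 = 8.8

-0.5000 + 8.8000i


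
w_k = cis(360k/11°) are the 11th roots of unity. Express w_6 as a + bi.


Angle = 360*6/11 = 196.3636°
a = cos(196.3636°) = -0.9595
b = sin(196.3636°) = -0.2817

-0.9595 - 0.2817i


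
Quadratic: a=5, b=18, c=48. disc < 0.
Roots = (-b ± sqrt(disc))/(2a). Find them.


disc = 18^2 - 4*5*48 = 324 - 960 = -636
sqrt(|disc|) = sqrt(636) = 25.2190
Real part = -18/(2*5) = -1.8000
Imag part = 25.2190/(2*5) = 2.5219

-1.8000 ± 2.5219i


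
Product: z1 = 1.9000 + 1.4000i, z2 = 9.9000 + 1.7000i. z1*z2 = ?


Real = 1.9*9.9 - 1.4*1.7 = 18.81 - 2.38 = 16.43
Imag = 1.9*1.7 + 9.9*1.4 = 3.23 + 13.86 = 17.09

16.4300 + 17.0900i


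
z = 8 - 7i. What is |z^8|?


|z| = sqrt(64+49) = sqrt(113) = 10.6301
|z^8| = |z|^8 = (sqrt(113))^8 = 113^4 = 163047361

|z^8| = 163047361


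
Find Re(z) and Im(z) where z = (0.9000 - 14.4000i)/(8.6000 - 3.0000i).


Multiply by conjugate: (0.9000 - 14.4000i)(8.6000 + 3.0000i) / (8.6^2 + (-3)^2)
Numerator real = 0.9*8.6 - (14.4)*(-3) = 50.94
Numerator imag = -14.4*8.6 - 0.9*(-3) = -121.14
Denominator = 82.96
Re(z) = 50.94/82.96 = 0.6140
Im(z) = -121.14/82.96 = -1.4602

Re(z) = 0.6140, Im(z) = -1.4602


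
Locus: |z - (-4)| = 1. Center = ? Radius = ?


|z - z0| = r is a circle with center z0 and radius r.
Center = (-4, 0), radius = 1

Circle with center (-4, 0) and radius 1


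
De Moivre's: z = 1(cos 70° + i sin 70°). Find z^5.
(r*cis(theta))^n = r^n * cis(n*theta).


r^5 = 1^5 = 1
n*theta = 5*70° = 350° = 350° (mod 360)
a = 1*cos(350°) = 0.9848
b = 1*sin(350°) = -0.1736

1 cis(350°) = 0.9848 - 0.1736i


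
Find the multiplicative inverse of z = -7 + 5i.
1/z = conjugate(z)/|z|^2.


|z|^2 = 49+25 = 74
1/z = (-7 - 5i)/74

1/z = -0.0946 - 0.0676i


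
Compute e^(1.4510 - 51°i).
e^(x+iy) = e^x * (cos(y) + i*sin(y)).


e^1.4510 = 4.2674
cos(-51°) = 0.6293
sin(-51°) = -0.77715
Real = 4.2674*0.6293 = 2.6855
Imag = 4.2674*(-0.77715) = -3.3164

2.6855 - 3.3164i


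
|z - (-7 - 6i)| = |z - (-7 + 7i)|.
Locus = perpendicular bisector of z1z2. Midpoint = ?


Equal distances means the locus is the perpendicular bisector of z1 and z2.
Midpoint = ((-7+(-7))/2, (-6+7)/2) = (-7.0000, 0.5000)

Perpendicular bisector through (-7.0000, 0.5000)


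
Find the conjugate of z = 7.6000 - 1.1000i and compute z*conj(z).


z_bar = 7.6000 + 1.1000i
z*z_bar = 7.6^2 + (-1.1)^2 = 57.76 + 1.21 = 58.97

z_bar = 7.6000 + 1.1000i, z*z_bar = 58.97


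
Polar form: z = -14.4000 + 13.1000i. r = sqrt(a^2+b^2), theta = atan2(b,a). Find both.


r = sqrt(207.36+171.61) = sqrt(378.97) = 19.4672
theta = atan2(13.1, -14.4) = 137.7065 degrees

r = 19.4672, theta = 137.7065 degrees


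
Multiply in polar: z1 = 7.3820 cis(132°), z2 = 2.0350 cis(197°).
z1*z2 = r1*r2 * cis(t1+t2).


r = 7.3820 * 2.0350 = 15.0224
theta = 132° + 197° = 329° = 329° (mod 360)

15.0224 cis(329°)


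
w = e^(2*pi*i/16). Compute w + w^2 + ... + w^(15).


With w = e^(2*pi*i/16), all 16 of the 16th roots of unity w^0 = 1, w, ..., w^(15) sum to 0: 1 + w + ... + w^(15) = (1 - w^16)/(1 - w) = 0 since w^16 = 1, w ≠ 1.
Removing the root 1: w + w^2 + ... + w^(15) = 0 - 1 = -1

Sum = -1


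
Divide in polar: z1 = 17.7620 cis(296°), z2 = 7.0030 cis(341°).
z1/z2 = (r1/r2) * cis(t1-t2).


r = 17.7620 / 7.0030 = 2.5363
theta = 296° - 341° = -45° = 315° (mod 360)

2.5363 cis(315°)


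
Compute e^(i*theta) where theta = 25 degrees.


cos(25°) = 0.9063
sin(25°) = 0.4226

e^(i*25°) = 0.9063 + 0.4226i


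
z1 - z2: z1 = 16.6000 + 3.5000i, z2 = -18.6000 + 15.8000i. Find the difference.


Real: 16.6 + 18.6 = 35.2
Imag: 3.5 - 15.8 = -12.3

35.2000 - 12.3000i


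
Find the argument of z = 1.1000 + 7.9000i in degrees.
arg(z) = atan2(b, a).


Re = 1.1, Im = 7.9
arg = atan2(7.9, 1.1) = 82.0731 degrees

arg(z) = 82.0731 degrees


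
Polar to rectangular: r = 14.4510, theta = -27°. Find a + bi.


a = 14.4510*cos(-27°) = 14.4510*0.891007 = 12.8759
b = 14.4510*sin(-27°) = 14.4510*(-0.45399) = -6.5606

12.8759 - 6.5606i


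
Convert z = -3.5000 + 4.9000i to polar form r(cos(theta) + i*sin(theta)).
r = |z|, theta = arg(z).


r = sqrt(12.25+24.01) = sqrt(36.26) = 6.0216
theta = atan2(4.9, -3.5) = 125.5377 degrees

r = 6.0216, theta = 125.5377 degrees


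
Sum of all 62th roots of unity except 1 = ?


With w = e^(2*pi*i/62), all 62 of the 62th roots of unity w^0 = 1, w, ..., w^(61) sum to 0: 1 + w + ... + w^(61) = (1 - w^62)/(1 - w) = 0 since w^62 = 1, w ≠ 1.
Removing the root 1: w + w^2 + ... + w^(61) = 0 - 1 = -1

Sum = -1


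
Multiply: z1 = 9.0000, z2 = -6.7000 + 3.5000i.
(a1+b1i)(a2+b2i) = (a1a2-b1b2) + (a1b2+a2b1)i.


Real = 9*(-6.7) - 0*3.5 = -60.3 - 0 = -60.3
Imag = 9*3.5 - (6.7)*0 = 31.5 + 0 = 31.5

-60.3000 + 31.5000i


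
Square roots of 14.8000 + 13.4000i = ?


|z| = sqrt(219.04+179.56) = 19.9650
sqrt((|z|+a)/2) = sqrt((19.9650+14.8)/2) = sqrt(17.3825) = 4.1692
sqrt((|z|-a)/2) = sqrt((19.9650-14.8)/2) = sqrt(2.5825) = 1.6070

±(4.1692 + 1.6070i) i.e. 4.1692 + 1.6070i and -4.1692 - 1.6070i


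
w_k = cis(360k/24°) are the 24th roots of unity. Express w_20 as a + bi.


Angle = 360*20/24 = 300°
a = cos(300°) = 0.5000
b = sin(300°) = -0.8660

0.5000 - 0.8660i


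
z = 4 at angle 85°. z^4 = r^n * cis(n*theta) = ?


r^4 = 4^4 = 256
n*theta = 4*85° = 340° = 340° (mod 360)
a = 256*cos(340°) = 240.5613
b = 256*sin(340°) = -87.5572

256 cis(340°) = 240.5613 - 87.5572i


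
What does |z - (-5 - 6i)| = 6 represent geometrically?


|z - z0| = r is a circle with center z0 and radius r.
Center = (-5, -6), radius = 6

Circle with center (-5, -6) and radius 6


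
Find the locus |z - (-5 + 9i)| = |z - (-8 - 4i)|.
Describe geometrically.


Equal distances means the locus is the perpendicular bisector of z1 and z2.
Midpoint = ((-5+(-8))/2, (9+(-4))/2) = (-6.5000, 2.5000)

Perpendicular bisector through (-6.5000, 2.5000)


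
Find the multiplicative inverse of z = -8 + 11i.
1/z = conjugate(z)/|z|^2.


|z|^2 = 64+121 = 185
1/z = (-8 - 11i)/185

1/z = -0.0432 - 0.0595i


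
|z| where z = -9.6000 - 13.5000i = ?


|z| = sqrt((-9.6)^2 + (-13.5)^2) = sqrt(92.16 + 182.25) = sqrt(274.41) = 16.5653

|z| = 16.5653


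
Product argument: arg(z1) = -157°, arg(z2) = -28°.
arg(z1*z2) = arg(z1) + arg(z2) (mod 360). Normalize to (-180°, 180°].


arg(z1*z2) = -157° - 28° = -185°
Normalized to (-180°, 180°]: 175°

175°


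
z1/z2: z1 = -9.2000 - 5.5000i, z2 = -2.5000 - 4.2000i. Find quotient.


Conjugate of z2 = -2.5000 + 4.2000i
Numerator: (-9.2000 - 5.5000i)(-2.5000 + 4.2000i) = 46.1000 - 24.8900i
Denominator: (-2.5)^2 + (-4.2)^2 = 23.89
Result = (46.1000 - 24.8900i)/23.89

1.9297 - 1.0419i


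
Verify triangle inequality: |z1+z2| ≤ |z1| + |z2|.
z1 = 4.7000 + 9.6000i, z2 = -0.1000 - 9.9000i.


|z1| = sqrt(4.7^2 + 9.6^2) = sqrt(114.25) = 10.6888
|z2| = sqrt((-0.1)^2 + (-9.9)^2) = sqrt(98.02) = 9.9005
z1+z2 = 4.6000 - 0.3000i
|z1+z2| = sqrt(21.25) = 4.6098
|z1|+|z2| = 10.6888 + 9.9005 = 20.5893

|z1+z2| = 4.6098 ≤ |z1|+|z2| = 20.5893 (verified)


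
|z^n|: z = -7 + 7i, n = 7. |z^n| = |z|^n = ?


|z| = sqrt(49+49) = sqrt(98) = 9.8995
|z^7| = |z|^7 = (sqrt(98))^7 = 98^3 * sqrt(98) = 941192*sqrt(98)

|z^7| = 941192*sqrt(98) ≈ 9317325.4384


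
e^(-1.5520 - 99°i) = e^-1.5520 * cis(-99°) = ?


e^-1.5520 = 0.2118
cos(-99°) = -0.1564
sin(-99°) = -0.9877
Real = 0.2118*(-0.1564) = -0.0331
Imag = 0.2118*(-0.9877) = -0.2092

-0.0331 - 0.2092i


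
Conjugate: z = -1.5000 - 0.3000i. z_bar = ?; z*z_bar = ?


z_bar = -1.5000 + 0.3000i
z*z_bar = (-1.5)^2 + (-0.3)^2 = 2.25 + 0.09 = 2.34

z_bar = -1.5000 + 0.3000i, z*z_bar = 2.34


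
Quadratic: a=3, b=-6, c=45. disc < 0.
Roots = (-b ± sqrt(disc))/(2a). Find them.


disc = (-6)^2 - 4*3*45 = 36 - 540 = -504
sqrt(|disc|) = sqrt(504) = 22.4499
Real part = 6/(2*3) = 1.0000
Imag part = 22.4499/(2*3) = 3.7417

1.0000 ± 3.7417i


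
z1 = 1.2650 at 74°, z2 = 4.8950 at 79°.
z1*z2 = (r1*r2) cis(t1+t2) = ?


r = 1.2650 * 4.8950 = 6.1922
theta = 74° + 79° = 153° = 153° (mod 360)

6.1922 cis(153°)


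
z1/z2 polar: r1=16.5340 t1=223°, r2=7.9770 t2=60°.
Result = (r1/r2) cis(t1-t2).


r = 16.5340 / 7.9770 = 2.0727
theta = 223° - 60° = 163° = 163° (mod 360)

2.0727 cis(163°)


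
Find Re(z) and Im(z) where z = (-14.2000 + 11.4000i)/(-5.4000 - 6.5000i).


Multiply by conjugate: (-14.2000 + 11.4000i)(-5.4000 + 6.5000i) / ((-5.4)^2 + (-6.5)^2)
Numerator real = -14.2*(-5.4) + 11.4*(-6.5) = 2.58
Numerator imag = 11.4*(-5.4) - (-14.2)*(-6.5) = -153.86
Denominator = 71.41
Re(z) = 2.58/71.41 = 0.0361
Im(z) = -153.86/71.41 = -2.1546

Re(z) = 0.0361, Im(z) = -2.1546


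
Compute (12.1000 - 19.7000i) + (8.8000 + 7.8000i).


Real: 12.1 + 8.8 = 20.9
Imag: -19.7 + 7.8 = -11.9

20.9000 - 11.9000i


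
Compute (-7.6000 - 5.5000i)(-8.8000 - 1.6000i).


Real = -7.6*(-8.8) - (-5.5)*(-1.6) = 66.88 - 8.8 = 58.08
Imag = -7.6*(-1.6) - (8.8)*(-5.5) = 12.16 + 48.4 = 60.56

58.0800 + 60.5600i


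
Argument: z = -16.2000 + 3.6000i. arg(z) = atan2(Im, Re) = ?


Re = -16.2, Im = 3.6
arg = atan2(3.6, -16.2) = 167.4712 degrees

arg(z) = 167.4712 degrees


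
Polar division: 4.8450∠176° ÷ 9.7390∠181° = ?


r = 4.8450 / 9.7390 = 0.4975
theta = 176° - 181° = -5° = 355° (mod 360)

0.4975 cis(355°)


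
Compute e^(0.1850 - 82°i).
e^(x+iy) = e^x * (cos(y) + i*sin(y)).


e^0.1850 = 1.2032
cos(-82°) = 0.1392
sin(-82°) = -0.9903
Real = 1.2032*0.1392 = 0.1675
Imag = 1.2032*(-0.9903) = -1.1915

0.1675 - 1.1915i


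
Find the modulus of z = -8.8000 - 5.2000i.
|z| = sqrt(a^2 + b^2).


|z| = sqrt((-8.8)^2 + (-5.2)^2) = sqrt(77.44 + 27.04) = sqrt(104.48) = 10.2215

|z| = 10.2215


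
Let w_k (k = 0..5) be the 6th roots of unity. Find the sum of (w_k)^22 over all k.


The roots are w_k = w^k with w = e^(2*pi*i/6), and (w^k)^22 = (w^22)^k.
So S = 1 + u + u^2 + ... + u^(5) with u = w^22.
22 = 3*6 + 4, so 22 is not a multiple of 6: u = (w^6)^3 * w^4 = w^4 ≠ 1 (w is a primitive 6th root), while u^6 = (w^6)^22 = 1.
Geometric series: S = (1 - u^6)/(1 - u) = (1 - 1)/(1 - u) = 0

S = 0


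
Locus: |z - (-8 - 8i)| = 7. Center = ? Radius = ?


|z - z0| = r is a circle with center z0 and radius r.
Center = (-8, -8), radius = 7

Circle with center (-8, -8) and radius 7


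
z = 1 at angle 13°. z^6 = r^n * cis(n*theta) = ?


r^6 = 1^6 = 1
n*theta = 6*13° = 78° = 78° (mod 360)
a = 1*cos(78°) = 0.2079
b = 1*sin(78°) = 0.9781

1 cis(78°) = 0.2079 + 0.9781i


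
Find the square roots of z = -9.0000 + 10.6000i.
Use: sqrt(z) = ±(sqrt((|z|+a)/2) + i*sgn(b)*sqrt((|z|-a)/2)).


|z| = sqrt(81+112.36) = 13.9054
sqrt((|z|+a)/2) = sqrt((13.9054+(-9))/2) = sqrt(2.4527) = 1.5661
sqrt((|z|-a)/2) = sqrt((13.9054-(-9))/2) = sqrt(11.4527) = 3.3842

±(1.5661 + 3.3842i) i.e. 1.5661 + 3.3842i and -1.5661 - 3.3842i


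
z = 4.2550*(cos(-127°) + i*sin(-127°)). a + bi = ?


a = 4.2550*cos(-127°) = 4.2550*(-0.6018) = -2.5607
b = 4.2550*sin(-127°) = 4.2550*(-0.79864) = -3.3982

-2.5607 - 3.3982i


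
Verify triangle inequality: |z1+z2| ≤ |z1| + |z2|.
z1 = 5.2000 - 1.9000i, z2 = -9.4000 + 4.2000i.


|z1| = sqrt(5.2^2 + (-1.9)^2) = sqrt(30.65) = 5.5362
|z2| = sqrt((-9.4)^2 + 4.2^2) = sqrt(106) = 10.2956
z1+z2 = -4.2000 + 2.3000i
|z1+z2| = sqrt(22.93) = 4.7885
|z1|+|z2| = 5.5362 + 10.2956 = 15.8318

|z1+z2| = 4.7885 ≤ |z1|+|z2| = 15.8318 (verified)


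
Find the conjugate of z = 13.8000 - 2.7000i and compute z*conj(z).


z_bar = 13.8000 + 2.7000i
z*z_bar = 13.8^2 + (-2.7)^2 = 190.44 + 7.29 = 197.73

z_bar = 13.8000 + 2.7000i, z*z_bar = 197.73


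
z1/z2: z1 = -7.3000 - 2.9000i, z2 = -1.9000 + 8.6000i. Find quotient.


Conjugate of z2 = -1.9000 - 8.6000i
Numerator: (-7.3000 - 2.9000i)(-1.9000 - 8.6000i) = -11.0700 + 68.2900i
Denominator: (-1.9)^2 + 8.6^2 = 77.57
Result = (-11.0700 + 68.2900i)/77.57

-0.1427 + 0.8804i


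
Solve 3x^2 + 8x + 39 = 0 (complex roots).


disc = 8^2 - 4*3*39 = 64 - 468 = -404
sqrt(|disc|) = sqrt(404) = 20.0998
Real part = -8/(2*3) = -1.3333
Imag part = 20.0998/(2*3) = 3.3500

-1.3333 ± 3.3500i


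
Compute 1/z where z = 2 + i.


|z|^2 = 4+1 = 5
1/z = (2 - 1i)/5

1/z = 0.4000 - 0.2000i


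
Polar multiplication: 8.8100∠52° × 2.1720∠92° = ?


r = 8.8100 * 2.1720 = 19.1353
theta = 52° + 92° = 144° = 144° (mod 360)

19.1353 cis(144°)


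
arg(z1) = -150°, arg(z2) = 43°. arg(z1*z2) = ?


arg(z1*z2) = -150° + 43° = -107°
Normalized to (-180°, 180°]: -107°

-107°


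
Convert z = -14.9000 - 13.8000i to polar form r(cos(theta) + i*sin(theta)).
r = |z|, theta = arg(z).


r = sqrt(222.01+190.44) = sqrt(412.45) = 20.3089
theta = atan2(-13.8, -14.9) = -137.1949 degrees

r = 20.3089, theta = -137.1949 degrees


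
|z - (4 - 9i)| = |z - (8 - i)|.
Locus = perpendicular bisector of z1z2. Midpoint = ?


Equal distances means the locus is the perpendicular bisector of z1 and z2.
Midpoint = ((4+8)/2, (-9+(-1))/2) = (6.0000, -5.0000)

Perpendicular bisector through (6.0000, -5.0000)


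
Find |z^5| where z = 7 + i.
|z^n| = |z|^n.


|z| = sqrt(49+1) = sqrt(50) = 7.0711
|z^5| = |z|^5 = (sqrt(50))^5 = 50^2 * sqrt(50) = 2500*sqrt(50)

|z^5| = 2500*sqrt(50) ≈ 17677.6695


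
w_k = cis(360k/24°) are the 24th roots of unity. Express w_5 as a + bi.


Angle = 360*5/24 = 75°
a = cos(75°) = 0.2588
b = sin(75°) = 0.9659

0.2588 + 0.9659i


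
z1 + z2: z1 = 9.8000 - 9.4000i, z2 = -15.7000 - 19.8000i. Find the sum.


Real: 9.8 - 15.7 = -5.9
Imag: -9.4 - 19.8 = -29.2

-5.9000 - 29.2000i


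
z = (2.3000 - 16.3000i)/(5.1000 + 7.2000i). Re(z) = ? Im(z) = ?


Multiply by conjugate: (2.3000 - 16.3000i)(5.1000 - 7.2000i) / (5.1^2 + 7.2^2)
Numerator real = 2.3*5.1 - (16.3)*7.2 = -105.63
Numerator imag = -16.3*5.1 - 2.3*7.2 = -99.69
Denominator = 77.85
Re(z) = -105.63/77.85 = -1.3568
Im(z) = -99.69/77.85 = -1.2805

Re(z) = -1.3568, Im(z) = -1.2805


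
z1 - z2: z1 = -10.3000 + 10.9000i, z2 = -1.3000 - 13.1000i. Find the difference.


Real: -10.3 + 1.3 = -9
Imag: 10.9 + 13.1 = 24

-9.0000 + 24.0000i


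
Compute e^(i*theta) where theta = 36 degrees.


cos(36°) = 0.8090
sin(36°) = 0.5878

e^(i*36°) = 0.8090 + 0.5878i


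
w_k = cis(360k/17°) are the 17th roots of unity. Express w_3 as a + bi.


Angle = 360*3/17 = 63.5294°
a = cos(63.5294°) = 0.4457
b = sin(63.5294°) = 0.8952

0.4457 + 0.8952i


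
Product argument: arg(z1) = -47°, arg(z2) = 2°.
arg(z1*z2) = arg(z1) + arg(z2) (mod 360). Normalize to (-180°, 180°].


arg(z1*z2) = -47° + 2° = -45°
Normalized to (-180°, 180°]: -45°

-45°


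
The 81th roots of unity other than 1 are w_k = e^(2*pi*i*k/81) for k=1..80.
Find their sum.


With w = e^(2*pi*i/81), all 81 of the 81th roots of unity w^0 = 1, w, ..., w^(80) sum to 0: 1 + w + ... + w^(80) = (1 - w^81)/(1 - w) = 0 since w^81 = 1, w ≠ 1.
Removing the root 1: w + w^2 + ... + w^(80) = 0 - 1 = -1

Sum = -1


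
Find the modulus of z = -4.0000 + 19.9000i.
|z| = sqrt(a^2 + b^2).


|z| = sqrt((-4)^2 + 19.9^2) = sqrt(16 + 396.01) = sqrt(412.01) = 20.2980

|z| = 20.2980


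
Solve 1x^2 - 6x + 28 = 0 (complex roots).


disc = (-6)^2 - 4*1*28 = 36 - 112 = -76
sqrt(|disc|) = sqrt(76) = 8.7178
Real part = 6/(2*1) = 3.0000
Imag part = 8.7178/(2*1) = 4.3589

3.0000 ± 4.3589i


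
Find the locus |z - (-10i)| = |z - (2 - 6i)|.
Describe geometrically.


Equal distances means the locus is the perpendicular bisector of z1 and z2.
Midpoint = ((0+2)/2, (-10+(-6))/2) = (1.0000, -8.0000)

Perpendicular bisector through (1.0000, -8.0000)


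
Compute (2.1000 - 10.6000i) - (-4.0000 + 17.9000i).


Real: 2.1 + 4 = 6.1
Imag: -10.6 - 17.9 = -28.5

6.1000 - 28.5000i


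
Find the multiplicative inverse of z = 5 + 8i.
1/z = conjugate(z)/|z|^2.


|z|^2 = 25+64 = 89
1/z = (5 - 8i)/89

1/z = 0.0562 - 0.0899i


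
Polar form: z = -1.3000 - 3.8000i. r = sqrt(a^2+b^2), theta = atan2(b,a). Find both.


r = sqrt(1.69+14.44) = sqrt(16.13) = 4.0162
theta = atan2(-3.8, -1.3) = -108.8861 degrees

r = 4.0162, theta = -108.8861 degrees


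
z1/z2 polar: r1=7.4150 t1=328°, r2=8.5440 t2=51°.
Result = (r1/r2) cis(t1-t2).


r = 7.4150 / 8.5440 = 0.8679
theta = 328° - 51° = 277° = 277° (mod 360)

0.8679 cis(277°)


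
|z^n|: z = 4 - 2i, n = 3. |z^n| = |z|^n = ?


|z| = sqrt(16+4) = sqrt(20) = 4.4721
|z^3| = |z|^3 = (sqrt(20))^3 = 20*sqrt(20)

|z^3| = 20*sqrt(20) ≈ 89.4427


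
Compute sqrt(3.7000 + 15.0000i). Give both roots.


|z| = sqrt(13.69+225) = 15.4496
sqrt((|z|+a)/2) = sqrt((15.4496+3.7)/2) = sqrt(9.5748) = 3.0943
sqrt((|z|-a)/2) = sqrt((15.4496-3.7)/2) = sqrt(5.8748) = 2.4238

±(3.0943 + 2.4238i) i.e. 3.0943 + 2.4238i and -3.0943 - 2.4238i
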